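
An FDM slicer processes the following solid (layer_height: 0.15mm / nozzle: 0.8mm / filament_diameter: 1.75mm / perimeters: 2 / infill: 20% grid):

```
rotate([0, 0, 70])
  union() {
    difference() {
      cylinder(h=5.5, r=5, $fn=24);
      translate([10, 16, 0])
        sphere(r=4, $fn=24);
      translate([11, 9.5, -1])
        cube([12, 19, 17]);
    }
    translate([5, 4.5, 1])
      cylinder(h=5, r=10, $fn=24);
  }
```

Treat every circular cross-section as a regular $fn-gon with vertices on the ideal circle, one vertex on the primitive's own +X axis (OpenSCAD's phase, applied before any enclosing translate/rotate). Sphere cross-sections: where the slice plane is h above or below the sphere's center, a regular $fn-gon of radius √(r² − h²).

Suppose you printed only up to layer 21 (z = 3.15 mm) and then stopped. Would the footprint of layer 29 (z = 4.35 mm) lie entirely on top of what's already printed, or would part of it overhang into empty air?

Compare the two slices. At z = 3.15: the cylinder: section is a regular 24-gon, circumradius r=5 (area = (24/2)·5.000²·sin(360°/24) = 77.65 mm²); the r=4 sphere at (10, 16) contributes a regular 24-gon of circumradius √(4²−3.15²) = 2.465 (area = (24/2)·2.465²·sin(360°/24) = 18.88 mm²); the cube at (11, 9.5) is present — its section is the full 12×19 rectangle (area 228.00 mm²); Taking the first minus the rest: starting from the r=5 cylinder (77.65 mm²), the r=4 sphere at (10, 16) misses the remaining region (no effect); the 12×19 cube at (11, 9.5) misses the remaining region (no effect) — area = 77.65 mm²; the r=10 cylinder at (5, 4.5) gives a regular 24-gon of circumradius 10 (constant along its height) (area = (24/2)·10.000²·sin(360°/24) = 310.58 mm²); Taking the union: the regions partially overlap — summed areas 388.23 mm² minus the doubly-counted overlap 65.94 mm² gives 322.29 mm² — area = 322.29 mm²; (rotated 70° about Z; rotation is an isometry so areas/perimeters/island counts are preserved). At z = 4.35: the r=5 cylinder gives a regular 24-gon of circumradius 5 (constant along its height) (area = (24/2)·5.000²·sin(360°/24) = 77.65 mm²); the sphere at (10, 16) does not reach this height (|z−center|=4.350 > r=4); the 12×19 cube at (11, 9.5) contributes its full rectangle (area 228.00 mm²); Taking the first minus the rest: starting from the r=5 cylinder (77.65 mm²), the 12×19 cube at (11, 9.5) misses the remaining region (no effect) — area = 77.65 mm²; the r=10 cylinder at (5, 4.5) gives a regular 24-gon of circumradius 10 (constant along its height) (area = (24/2)·10.000²·sin(360°/24) = 310.58 mm²); Combining (union): the regions partially overlap — summed areas 388.23 mm² minus the doubly-counted overlap 65.94 mm² gives 322.29 mm² — area = 322.29 mm²; (whole slice rotated 70° about Z — lengths, areas and connectivity unchanged). Checking containment: the cross-section at z = 4.35 is a subset of the cross-section at z = 3.15.

entirely on top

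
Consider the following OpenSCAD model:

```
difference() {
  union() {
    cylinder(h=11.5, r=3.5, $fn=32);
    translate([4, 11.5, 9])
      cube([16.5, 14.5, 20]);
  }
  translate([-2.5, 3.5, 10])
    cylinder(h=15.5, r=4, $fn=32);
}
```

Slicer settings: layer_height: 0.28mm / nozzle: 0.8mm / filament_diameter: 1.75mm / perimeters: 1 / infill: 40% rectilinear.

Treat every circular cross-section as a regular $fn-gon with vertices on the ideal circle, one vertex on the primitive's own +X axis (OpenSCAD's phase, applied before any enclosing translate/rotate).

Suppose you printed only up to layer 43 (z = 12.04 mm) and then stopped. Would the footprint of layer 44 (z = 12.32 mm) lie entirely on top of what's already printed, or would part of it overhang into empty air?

Compare the two slices. At z = 12.04: the cylinder is not intersected at this z (z outside [0, 11.5]); the cube at (4, 11.5) is present — its section is the full 16.5×14.5 rectangle (area 239.25 mm²); Taking the union: only the 16.5×14.5 cube at (4, 11.5) is present, so the union is just that shape — area = 239.25 mm²; the cylinder at (-2.5, 3.5): section is a regular 32-gon, circumradius r=4 (area = (32/2)·4.000²·sin(360°/32) = 49.94 mm²); Subtracting the remaining from the first: starting from that combined region (239.25 mm²), the r=4 cylinder at (-2.5, 3.5) misses the remaining region (no effect) — area = 239.25 mm². At z = 12.32: the cylinder is not intersected at this z (z outside [0, 11.5]); the cube at (4, 11.5) (footprint 16.5×14.5) is included at this height (area 239.25 mm²); Merging all regions: only the 16.5×14.5 cube at (4, 11.5) is present, so the union is just that shape — area = 239.25 mm²; the r=4 cylinder at (-2.5, 3.5) gives a regular 32-gon of circumradius 4 (constant along its height) (area = (32/2)·4.000²·sin(360°/32) = 49.94 mm²); After the difference (first − rest): starting from the result so far (239.25 mm²), the r=4 cylinder at (-2.5, 3.5) misses the remaining region (no effect) — area = 239.25 mm². Checking containment: the cross-section at z = 12.32 is a subset of the cross-section at z = 12.04.

entirely on top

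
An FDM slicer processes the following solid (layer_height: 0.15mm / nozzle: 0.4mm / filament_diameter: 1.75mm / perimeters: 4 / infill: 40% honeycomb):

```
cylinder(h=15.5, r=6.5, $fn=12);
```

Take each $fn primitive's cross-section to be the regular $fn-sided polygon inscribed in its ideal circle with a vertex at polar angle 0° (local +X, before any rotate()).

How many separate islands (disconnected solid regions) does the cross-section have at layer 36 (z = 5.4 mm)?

At z = 5.4 mm: the cylinder: section is a regular 12-gon, circumradius r=6.5. Overall, the cross-section is a single solid region. Island count = 1.

1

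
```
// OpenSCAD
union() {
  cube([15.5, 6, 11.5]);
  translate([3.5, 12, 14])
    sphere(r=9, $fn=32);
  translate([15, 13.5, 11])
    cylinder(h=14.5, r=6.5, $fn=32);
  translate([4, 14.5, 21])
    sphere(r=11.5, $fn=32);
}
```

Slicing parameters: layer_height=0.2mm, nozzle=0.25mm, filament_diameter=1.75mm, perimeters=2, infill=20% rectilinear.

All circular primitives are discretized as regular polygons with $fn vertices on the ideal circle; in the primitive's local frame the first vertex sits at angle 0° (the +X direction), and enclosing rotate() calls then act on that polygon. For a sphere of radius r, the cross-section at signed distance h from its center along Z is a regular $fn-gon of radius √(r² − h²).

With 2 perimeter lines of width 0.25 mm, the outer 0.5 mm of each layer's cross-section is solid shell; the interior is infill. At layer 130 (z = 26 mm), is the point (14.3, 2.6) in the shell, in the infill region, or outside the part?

outside

At z = 26 mm: the cube is not intersected at this z (z outside [0, 11.5]); the sphere at (3.5, 12) does not reach this height (|z−center|=12.000 > r=9); the cylinder at (15, 13.5) is absent (z outside [11, 25.5]); the sphere at (4, 14.5): section is a regular 32-gon, circumradius = √(r²−h²) = √(11.5²−5²) = 10.356; Taking the union: only the r=11.5 sphere at (4, 14.5) is present, so the union is just that shape — 1 connected region. Overall, the cross-section is a single solid region. The nearest boundary edge runs (9.75, 5.89)→(11.32, 7.18); distance from the point to it = 5.43 mm. The point is not inside any of the regions above, so it lies outside the cross-section (5.43 mm from the nearest boundary).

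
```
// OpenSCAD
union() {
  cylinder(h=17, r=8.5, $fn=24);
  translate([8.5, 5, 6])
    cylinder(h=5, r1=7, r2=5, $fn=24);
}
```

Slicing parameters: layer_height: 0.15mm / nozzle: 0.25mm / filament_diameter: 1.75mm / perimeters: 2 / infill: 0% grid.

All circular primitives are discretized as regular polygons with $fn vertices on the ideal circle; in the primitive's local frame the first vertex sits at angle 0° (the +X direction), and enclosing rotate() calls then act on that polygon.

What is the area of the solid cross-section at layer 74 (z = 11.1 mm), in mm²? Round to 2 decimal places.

At z = 11.1 mm: the r=8.5 cylinder contributes a regular 24-gon of circumradius 8.5 (area = (24/2)·8.500²·sin(360°/24) = 224.40 mm²); the cone at (8.5, 5) does not reach this height (z outside [6, 11]); Merging all regions: only the r=8.5 cylinder is present, so the union is just that shape — area = 224.40 mm². Overall, the cross-section is a single solid region. Net area = 224.40 mm².

224.40 mm²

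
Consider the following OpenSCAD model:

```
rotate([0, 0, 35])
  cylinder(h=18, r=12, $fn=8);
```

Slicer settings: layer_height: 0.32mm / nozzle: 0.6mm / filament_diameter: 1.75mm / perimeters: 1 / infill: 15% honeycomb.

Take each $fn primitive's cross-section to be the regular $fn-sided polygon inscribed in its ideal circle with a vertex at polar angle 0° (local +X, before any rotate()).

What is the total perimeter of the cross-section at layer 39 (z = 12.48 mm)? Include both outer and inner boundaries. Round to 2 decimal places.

At z = 12.48 mm: the cylinder: section is a regular 8-gon, circumradius r=12 (perimeter = 2·8·12.000·sin(180°/8) = 73.48 mm); (rotated 35° about Z; rotation is an isometry so areas/perimeters/island counts are preserved). Overall, the cross-section is a single solid region. Total boundary length (outer) = 73.48 mm.

73.48 mm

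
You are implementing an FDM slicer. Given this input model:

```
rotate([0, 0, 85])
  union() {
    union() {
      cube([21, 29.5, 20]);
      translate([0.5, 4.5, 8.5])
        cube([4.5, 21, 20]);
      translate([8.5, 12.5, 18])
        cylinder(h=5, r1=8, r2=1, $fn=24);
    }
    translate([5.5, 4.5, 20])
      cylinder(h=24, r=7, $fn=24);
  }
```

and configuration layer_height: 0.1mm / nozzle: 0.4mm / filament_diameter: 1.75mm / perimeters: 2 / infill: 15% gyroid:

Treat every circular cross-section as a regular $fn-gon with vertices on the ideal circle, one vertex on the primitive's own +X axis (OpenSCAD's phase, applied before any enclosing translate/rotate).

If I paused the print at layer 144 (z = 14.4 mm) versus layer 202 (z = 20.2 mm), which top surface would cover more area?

Layer 144 (z = 14.4): the cube (footprint 21×29.5) is included at this height (area 619.50 mm²); the cube at (0.5, 4.5) is present — its section is the full 4.5×21 rectangle (area 94.50 mm²); the cone at (8.5, 12.5) does not reach this height (z outside [18, 23]); Taking the union: the 4.5×21 cube at (0.5, 4.5) lies entirely inside the 21×29.5 cube, so the union is just the 21×29.5 cube — area = 619.50 mm²; the cylinder at (5.5, 4.5) is not intersected at this z (z outside [20, 44]); Combining (union): only that combined region is present, so the union is just that shape — area = 619.50 mm²; (rotated 85° about Z; rotation is an isometry so areas/perimeters/island counts are preserved). So its area = 619.50 mm². Layer 202 (z = 20.2): the cube is not intersected at this z (z outside [0, 20]); the cube at (0.5, 4.5) (footprint 4.5×21) is included at this height (area 94.50 mm²); the cone at (8.5, 12.5) contributes a regular 24-gon of circumradius 4.920 (interpolated between r1=8 and r2=1 at t=0.440) (area = (24/2)·4.920²·sin(360°/24) = 75.18 mm²); Combining (union): the regions partially overlap — summed areas 169.68 mm² minus the doubly-counted overlap 6.55 mm² gives 163.13 mm² — area = 163.13 mm²; the cylinder at (5.5, 4.5): section is a regular 24-gon, circumradius r=7 (area = (24/2)·7.000²·sin(360°/24) = 152.19 mm²); Taking the union: the regions partially overlap — summed areas 315.32 mm² minus the doubly-counted overlap 44.57 mm² gives 270.75 mm² — area = 270.75 mm²; (rotated 85° about Z; rotation is an isometry so areas/perimeters/island counts are preserved). So its area = 270.75 mm². Layer 144 is larger (619.50 vs 270.75 mm²).

layer 144 (z = 14.4 mm)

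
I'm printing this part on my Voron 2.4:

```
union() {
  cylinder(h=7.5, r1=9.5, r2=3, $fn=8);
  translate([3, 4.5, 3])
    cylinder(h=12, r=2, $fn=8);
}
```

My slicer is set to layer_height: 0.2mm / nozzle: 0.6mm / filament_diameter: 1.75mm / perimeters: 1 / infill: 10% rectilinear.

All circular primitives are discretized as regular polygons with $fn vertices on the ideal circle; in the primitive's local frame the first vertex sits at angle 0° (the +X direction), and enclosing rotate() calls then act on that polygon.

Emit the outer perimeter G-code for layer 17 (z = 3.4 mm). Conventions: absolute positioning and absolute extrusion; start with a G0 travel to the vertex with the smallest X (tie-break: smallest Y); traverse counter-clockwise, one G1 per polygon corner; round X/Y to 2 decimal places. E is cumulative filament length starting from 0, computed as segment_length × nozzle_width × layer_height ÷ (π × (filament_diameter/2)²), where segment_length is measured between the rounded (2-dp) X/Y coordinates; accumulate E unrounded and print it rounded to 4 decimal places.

At z = 3.4 mm: the cone contributes a regular 8-gon of circumradius 6.553 (interpolated between r1=9.5 and r2=3 at t=0.453); the r=2 cylinder at (3, 4.5) gives a regular 8-gon of circumradius 2 (constant along its height); Taking the union: the regions partially overlap (shared area 8.35 mm²), so overlapping operands fuse into one piece — 1 connected region. The outline is a single polygon with 13 vertices. Extrusion per mm of travel: 0.6 × 0.2 / (π × 0.875²) = 0.049890. Accumulating E over each segment gives final E = 2.0582.

G0 X-6.55 Y0.00 Z3.40
G1 X-4.63 Y-4.63 E0.2501
G1 X0.00 Y-6.55 E0.5001
G1 X4.63 Y-4.63 E0.7502
G1 X6.55 Y0.00 E1.0003
G1 X4.84 Y4.13 E1.2233
G1 X5.00 Y4.50 E1.2434
G1 X4.41 Y5.91 E1.3196
G1 X3.00 Y6.50 E1.3959
G1 X1.59 Y5.91 E1.4721
G1 X1.58 Y5.90 E1.4729
G1 X0.00 Y6.55 E1.5581
G1 X-4.63 Y4.63 E1.8082
G1 X-6.55 Y0.00 E2.0582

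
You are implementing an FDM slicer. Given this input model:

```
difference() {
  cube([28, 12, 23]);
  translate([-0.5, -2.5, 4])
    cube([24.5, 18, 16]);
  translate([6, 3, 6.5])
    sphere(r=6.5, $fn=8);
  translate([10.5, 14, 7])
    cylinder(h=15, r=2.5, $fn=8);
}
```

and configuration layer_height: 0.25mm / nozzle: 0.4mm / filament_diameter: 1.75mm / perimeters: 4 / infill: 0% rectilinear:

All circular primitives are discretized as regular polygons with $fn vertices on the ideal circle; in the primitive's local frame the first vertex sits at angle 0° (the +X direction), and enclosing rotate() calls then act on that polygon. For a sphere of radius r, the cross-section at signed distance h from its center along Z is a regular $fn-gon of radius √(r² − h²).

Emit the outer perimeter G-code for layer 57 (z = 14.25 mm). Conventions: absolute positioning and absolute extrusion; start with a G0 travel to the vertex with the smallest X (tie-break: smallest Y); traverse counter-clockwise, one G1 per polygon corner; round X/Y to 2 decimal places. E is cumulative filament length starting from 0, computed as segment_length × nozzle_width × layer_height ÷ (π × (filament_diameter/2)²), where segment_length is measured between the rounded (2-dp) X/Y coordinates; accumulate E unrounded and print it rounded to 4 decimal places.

G0 X24.00 Y0.00 Z14.25
G1 X28.00 Y0.00 E0.1663
G1 X28.00 Y12.00 E0.6652
G1 X24.00 Y12.00 E0.8315
G1 X24.00 Y0.00 E1.3304

At z = 14.25 mm: the cube is present — its section is the full 28×12 rectangle; the 24.5×18 cube at (-0.5, -2.5) contributes its full rectangle; the sphere at (6, 3) is absent (|z−center|=7.750 > r=6.5); the cylinder at (10.5, 14): section is a regular 8-gon, circumradius r=2.5; Subtracting the remaining from the first: starting from the 28×12 cube, the 24.5×18 cube at (-0.5, -2.5) partially overlaps it — only the 288.00 mm² overlap (of its 441.00 mm²) is removed, clipping the outline; the r=2.5 cylinder at (10.5, 14) misses the remaining region (no effect) — 1 connected region. The outline is a single polygon with 4 vertices. Extrusion per mm of travel: 0.4 × 0.25 / (π × 0.875²) = 0.041575. Accumulating E over each segment gives final E = 1.3304.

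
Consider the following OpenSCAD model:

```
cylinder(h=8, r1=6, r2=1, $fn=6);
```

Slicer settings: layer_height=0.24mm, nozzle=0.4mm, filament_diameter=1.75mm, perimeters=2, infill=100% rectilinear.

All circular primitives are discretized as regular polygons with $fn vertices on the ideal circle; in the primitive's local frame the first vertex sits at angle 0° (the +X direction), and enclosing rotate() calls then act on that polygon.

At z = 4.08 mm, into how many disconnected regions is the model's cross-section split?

1

At z = 4.08 mm: the cone contributes a regular 6-gon of circumradius 3.450 (interpolated between r1=6 and r2=1 at t=0.510). The result has 1 disconnected region.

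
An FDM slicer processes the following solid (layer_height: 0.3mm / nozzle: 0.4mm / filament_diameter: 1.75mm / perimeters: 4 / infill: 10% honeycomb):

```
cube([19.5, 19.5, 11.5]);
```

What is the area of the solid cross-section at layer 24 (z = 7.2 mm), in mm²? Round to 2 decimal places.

380.25 mm²

At z = 7.2 mm: the cube is present — its section is the full 19.5×19.5 rectangle (area 380.25 mm²). Overall, the cross-section is a single solid region. Net area = 380.25 mm².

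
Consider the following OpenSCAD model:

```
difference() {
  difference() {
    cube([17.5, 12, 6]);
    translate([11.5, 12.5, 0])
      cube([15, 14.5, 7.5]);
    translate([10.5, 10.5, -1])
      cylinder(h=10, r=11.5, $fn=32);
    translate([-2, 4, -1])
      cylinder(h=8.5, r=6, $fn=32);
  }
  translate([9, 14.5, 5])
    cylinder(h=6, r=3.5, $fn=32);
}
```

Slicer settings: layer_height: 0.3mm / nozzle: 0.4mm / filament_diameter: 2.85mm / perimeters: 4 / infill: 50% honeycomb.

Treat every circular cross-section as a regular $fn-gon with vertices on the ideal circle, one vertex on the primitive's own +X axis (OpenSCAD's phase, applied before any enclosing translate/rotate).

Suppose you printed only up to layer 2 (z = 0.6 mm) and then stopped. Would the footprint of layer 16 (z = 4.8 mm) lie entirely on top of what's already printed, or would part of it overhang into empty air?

Compare the two slices. At z = 0.6: the 17.5×12 cube contributes its full rectangle (area 210.00 mm²); the cube at (11.5, 12.5) (footprint 15×14.5) is included at this height (area 217.50 mm²); the r=11.5 cylinder at (10.5, 10.5) gives a regular 32-gon of circumradius 11.5 (constant along its height) (area = (32/2)·11.500²·sin(360°/32) = 412.81 mm²); the r=6 cylinder at (-2, 4) contributes a regular 32-gon of circumradius 6 (area = (32/2)·6.000²·sin(360°/32) = 112.37 mm²); After the difference (first − rest): starting from the 17.5×12 cube (210.00 mm²), the 15×14.5 cube at (11.5, 12.5) misses the remaining region (no effect); the r=11.5 cylinder at (10.5, 10.5) partially overlaps it — only the 195.43 mm² overlap (of its 412.81 mm²) is removed, clipping the outline; the r=6 cylinder at (-2, 4) partially overlaps it — only the 10.71 mm² overlap (of its 112.37 mm²) is removed, clipping the outline — area = 3.86 mm²; the cylinder at (9, 14.5) is not intersected at this z (z outside [5, 11]); Subtracting the remaining from the first: none of the subtracted shapes is present at this height, so the result so far is unchanged — area = 3.86 mm². At z = 4.8: the 17.5×12 cube contributes its full rectangle (area 210.00 mm²); the cube at (11.5, 12.5) is present — its section is the full 15×14.5 rectangle (area 217.50 mm²); the r=11.5 cylinder at (10.5, 10.5) gives a regular 32-gon of circumradius 11.5 (constant along its height) (area = (32/2)·11.500²·sin(360°/32) = 412.81 mm²); the cylinder at (-2, 4): section is a regular 32-gon, circumradius r=6 (area = (32/2)·6.000²·sin(360°/32) = 112.37 mm²); Taking the first minus the rest: starting from the 17.5×12 cube (210.00 mm²), the 15×14.5 cube at (11.5, 12.5) misses the remaining region (no effect); the r=11.5 cylinder at (10.5, 10.5) partially overlaps it — only the 195.43 mm² overlap (of its 412.81 mm²) is removed, clipping the outline; the r=6 cylinder at (-2, 4) partially overlaps it — only the 10.71 mm² overlap (of its 112.37 mm²) is removed, clipping the outline — area = 3.86 mm²; the cylinder at (9, 14.5) is not intersected at this z (z outside [5, 11]); Subtracting the remaining from the first: none of the subtracted shapes is present at this height, so that combined region is unchanged — area = 3.86 mm². Checking containment: the cross-section at z = 4.8 is a subset of the cross-section at z = 0.6.

entirely on top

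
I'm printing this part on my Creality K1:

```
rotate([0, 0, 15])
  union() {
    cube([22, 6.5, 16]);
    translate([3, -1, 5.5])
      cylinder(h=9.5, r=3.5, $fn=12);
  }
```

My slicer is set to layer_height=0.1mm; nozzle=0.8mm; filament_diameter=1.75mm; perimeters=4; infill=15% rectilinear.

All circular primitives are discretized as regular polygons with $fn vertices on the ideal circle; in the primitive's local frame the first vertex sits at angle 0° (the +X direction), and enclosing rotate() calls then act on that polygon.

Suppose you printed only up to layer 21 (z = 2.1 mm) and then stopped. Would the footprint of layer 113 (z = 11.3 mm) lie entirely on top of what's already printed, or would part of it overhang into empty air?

part overhangs

Compare the two slices. At z = 2.1: the cube is present — its section is the full 22×6.5 rectangle (area 143.00 mm²); the cylinder at (3, -1) is absent (z outside [5.5, 15]); Taking the union: only the 22×6.5 cube is present, so the union is just that shape — area = 143.00 mm²; (whole slice rotated 15° about Z — lengths, areas and connectivity unchanged). At z = 11.3: the 22×6.5 cube contributes its full rectangle (area 143.00 mm²); the r=3.5 cylinder at (3, -1) contributes a regular 12-gon of circumradius 3.5 (area = (12/2)·3.500²·sin(360°/12) = 36.75 mm²); Merging all regions: the regions partially overlap — summed areas 179.75 mm² minus the doubly-counted overlap 11.54 mm² gives 168.21 mm² — area = 168.21 mm²; (rotated 15° about Z; rotation is an isometry so areas/perimeters/island counts are preserved). Checking containment: at z = 11.3 the cross-section extends beyond the z = 2.1 cross-section by about 25.21 mm².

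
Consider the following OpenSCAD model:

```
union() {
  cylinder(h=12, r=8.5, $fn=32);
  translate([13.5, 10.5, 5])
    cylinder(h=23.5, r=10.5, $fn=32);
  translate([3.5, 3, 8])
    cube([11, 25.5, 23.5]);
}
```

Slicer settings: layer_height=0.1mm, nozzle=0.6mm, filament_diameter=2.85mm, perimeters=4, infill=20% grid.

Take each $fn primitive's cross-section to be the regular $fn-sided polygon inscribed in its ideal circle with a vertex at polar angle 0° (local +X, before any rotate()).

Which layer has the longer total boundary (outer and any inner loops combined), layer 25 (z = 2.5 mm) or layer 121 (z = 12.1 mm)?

Layer 25 (z = 2.5): the r=8.5 cylinder gives a regular 32-gon of circumradius 8.5 (constant along its height) (perimeter = 2·32·8.500·sin(180°/32) = 53.32 mm); the cylinder at (13.5, 10.5) is not intersected at this z (z outside [5, 28.5]); the cube at (3.5, 3) is absent (z outside [8, 31.5]); Combining (union): only the r=8.5 cylinder is present, so the union is just that shape — boundary = 53.32 mm. So its perimeter = 53.32 mm. Layer 121 (z = 12.1): the cylinder does not reach this height (z outside [0, 12]); the r=10.5 cylinder at (13.5, 10.5) contributes a regular 32-gon of circumradius 10.5 (perimeter = 2·32·10.500·sin(180°/32) = 65.87 mm); the 11×25.5 cube at (3.5, 3) contributes its full rectangle (perimeter 73.00 mm); Combining (union): the regions partially overlap (shared area 173.19 mm²), so the edge portions inside another operand are dropped and the merged outline is re-measured after clipping — boundary = 86.92 mm. So its perimeter = 86.92 mm. Layer 121 is larger (86.92 vs 53.32 mm).

layer 121 (z = 12.1 mm)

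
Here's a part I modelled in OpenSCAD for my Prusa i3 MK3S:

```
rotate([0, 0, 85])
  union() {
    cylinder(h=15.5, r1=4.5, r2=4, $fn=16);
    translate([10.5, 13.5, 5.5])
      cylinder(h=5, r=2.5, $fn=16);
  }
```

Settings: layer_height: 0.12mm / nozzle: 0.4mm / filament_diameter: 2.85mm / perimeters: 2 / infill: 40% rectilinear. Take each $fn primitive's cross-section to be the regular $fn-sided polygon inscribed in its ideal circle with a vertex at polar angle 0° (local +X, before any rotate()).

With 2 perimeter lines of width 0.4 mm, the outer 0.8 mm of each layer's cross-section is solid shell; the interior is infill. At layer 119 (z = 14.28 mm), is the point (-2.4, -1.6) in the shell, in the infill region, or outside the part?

At z = 14.28 mm: the cone (r1=4.5→r2=4) has section circumradius 4.039 here — a regular 16-gon; the cylinder at (10.5, 13.5) does not reach this height (z outside [5.5, 10.5]); Merging all regions: only the cone is present, so the union is just that shape — 1 connected region; (whole slice rotated 85° about Z — lengths, areas and connectivity unchanged). Overall, the cross-section is a single solid region. Undo the 85° rotation: the query point maps to (-1.803, 2.251) in the un-rotated model frame. The nearest boundary edge runs (-1.55, 3.73)→(-2.86, 2.86); distance from the point to it = 1.09 mm. The point is inside the cross-section and 1.09 mm from the nearest boundary — more than the 0.8 mm shell width (2 × 0.4), so it's in the infill interior.

infill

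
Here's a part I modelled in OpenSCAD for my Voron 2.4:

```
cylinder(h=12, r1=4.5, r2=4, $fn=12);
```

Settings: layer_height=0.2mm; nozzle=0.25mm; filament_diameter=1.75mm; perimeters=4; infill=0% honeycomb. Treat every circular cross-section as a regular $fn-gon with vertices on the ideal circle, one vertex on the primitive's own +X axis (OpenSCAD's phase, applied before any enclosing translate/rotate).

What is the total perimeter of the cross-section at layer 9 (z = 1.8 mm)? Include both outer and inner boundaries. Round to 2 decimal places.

27.49 mm

At z = 1.8 mm: the cone contributes a regular 12-gon of circumradius 4.425 (interpolated between r1=4.5 and r2=4 at t=0.150) (perimeter = 2·12·4.425·sin(180°/12) = 27.49 mm). Overall, the cross-section is a single solid region. Total boundary length (outer) = 27.49 mm.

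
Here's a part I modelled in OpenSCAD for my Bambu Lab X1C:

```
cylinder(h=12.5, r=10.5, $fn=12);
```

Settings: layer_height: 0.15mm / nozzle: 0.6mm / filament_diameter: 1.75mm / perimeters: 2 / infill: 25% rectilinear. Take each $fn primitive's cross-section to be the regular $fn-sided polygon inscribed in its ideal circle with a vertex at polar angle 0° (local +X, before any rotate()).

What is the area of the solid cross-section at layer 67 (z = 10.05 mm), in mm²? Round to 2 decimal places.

330.75 mm²

At z = 10.05 mm: the r=10.5 cylinder gives a regular 12-gon of circumradius 10.5 (constant along its height) (area = (12/2)·10.500²·sin(360°/12) = 330.75 mm²). Overall, the cross-section is a single solid region. Net area = 330.75 mm².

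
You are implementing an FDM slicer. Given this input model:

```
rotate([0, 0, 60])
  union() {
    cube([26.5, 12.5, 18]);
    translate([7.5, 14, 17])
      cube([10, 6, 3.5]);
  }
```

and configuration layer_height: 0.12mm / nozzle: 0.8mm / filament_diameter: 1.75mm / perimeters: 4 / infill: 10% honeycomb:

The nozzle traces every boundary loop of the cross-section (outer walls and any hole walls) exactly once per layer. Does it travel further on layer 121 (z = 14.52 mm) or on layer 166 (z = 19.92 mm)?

layer 121 (z = 14.52 mm)

Layer 121 (z = 14.52): the cube (footprint 26.5×12.5) is included at this height (perimeter 78.00 mm); the cube at (7.5, 14) does not reach this height (z outside [17, 20.5]); Merging all regions: only the 26.5×12.5 cube is present, so the union is just that shape — boundary = 78.00 mm; (whole slice rotated 60° about Z — lengths, areas and connectivity unchanged). So its perimeter = 78.00 mm. Layer 166 (z = 19.92): the cube does not reach this height (z outside [0, 18]); the 10×6 cube at (7.5, 14) contributes its full rectangle (perimeter 32.00 mm); Taking the union: only the 10×6 cube at (7.5, 14) is present, so the union is just that shape — boundary = 32.00 mm; (rotated 60° about Z; rotation is an isometry so areas/perimeters/island counts are preserved). So its perimeter = 32.00 mm. Layer 121 is larger (78.00 vs 32.00 mm).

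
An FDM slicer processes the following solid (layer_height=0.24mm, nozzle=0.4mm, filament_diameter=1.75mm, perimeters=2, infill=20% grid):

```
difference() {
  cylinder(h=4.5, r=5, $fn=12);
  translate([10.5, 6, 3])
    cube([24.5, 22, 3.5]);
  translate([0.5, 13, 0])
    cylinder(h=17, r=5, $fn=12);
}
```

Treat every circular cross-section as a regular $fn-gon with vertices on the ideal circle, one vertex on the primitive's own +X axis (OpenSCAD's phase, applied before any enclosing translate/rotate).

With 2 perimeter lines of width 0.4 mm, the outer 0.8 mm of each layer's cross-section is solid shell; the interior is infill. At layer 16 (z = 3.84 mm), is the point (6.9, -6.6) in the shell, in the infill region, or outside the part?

outside

At z = 3.84 mm: the r=5 cylinder contributes a regular 12-gon of circumradius 5; the cube at (10.5, 6) is present — its section is the full 24.5×22 rectangle; the cylinder at (0.5, 13): section is a regular 12-gon, circumradius r=5; Subtracting the remaining from the first: starting from the r=5 cylinder, the 24.5×22 cube at (10.5, 6) misses the remaining region (no effect); the r=5 cylinder at (0.5, 13) misses the remaining region (no effect) — 1 connected region. Overall, the cross-section is a single solid region. The nearest boundary edge runs (4.33, -2.50)→(2.50, -4.33); distance from the point to it = 4.72 mm. The point is not inside any of the regions above, so it lies outside the cross-section (4.72 mm from the nearest boundary).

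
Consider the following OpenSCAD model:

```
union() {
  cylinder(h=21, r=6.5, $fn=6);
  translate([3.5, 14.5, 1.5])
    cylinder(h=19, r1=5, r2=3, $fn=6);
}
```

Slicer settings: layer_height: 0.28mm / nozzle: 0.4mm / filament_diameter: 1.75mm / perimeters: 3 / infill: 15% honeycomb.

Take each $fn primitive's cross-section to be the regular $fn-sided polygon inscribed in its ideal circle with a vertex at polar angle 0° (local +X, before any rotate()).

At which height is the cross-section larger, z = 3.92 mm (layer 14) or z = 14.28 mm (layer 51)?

Layer 14 (z = 3.92): the r=6.5 cylinder contributes a regular 6-gon of circumradius 6.5 (area = (6/2)·6.500²·sin(360°/6) = 109.77 mm²); the cone at (3.5, 14.5) contributes a regular 6-gon of circumradius 4.745 (interpolated between r1=5 and r2=3 at t=0.127) (area = (6/2)·4.745²·sin(360°/6) = 58.50 mm²); Taking the union: the 2 present regions are separate (no shared area or edge), so areas and boundary lengths simply add and each stays a separate island — area = 168.27 mm². So its area = 168.27 mm². Layer 51 (z = 14.28): the r=6.5 cylinder gives a regular 6-gon of circumradius 6.5 (constant along its height) (area = (6/2)·6.500²·sin(360°/6) = 109.77 mm²); the cone at (3.5, 14.5) contributes a regular 6-gon of circumradius 3.655 (interpolated between r1=5 and r2=3 at t=0.673) (area = (6/2)·3.655²·sin(360°/6) = 34.70 mm²); Combining (union): the 2 present regions are separate (no shared area or edge), so areas and boundary lengths simply add and each stays a separate island — area = 144.47 mm². So its area = 144.47 mm². Layer 14 is larger (168.27 vs 144.47 mm²).

layer 14 (z = 3.92 mm)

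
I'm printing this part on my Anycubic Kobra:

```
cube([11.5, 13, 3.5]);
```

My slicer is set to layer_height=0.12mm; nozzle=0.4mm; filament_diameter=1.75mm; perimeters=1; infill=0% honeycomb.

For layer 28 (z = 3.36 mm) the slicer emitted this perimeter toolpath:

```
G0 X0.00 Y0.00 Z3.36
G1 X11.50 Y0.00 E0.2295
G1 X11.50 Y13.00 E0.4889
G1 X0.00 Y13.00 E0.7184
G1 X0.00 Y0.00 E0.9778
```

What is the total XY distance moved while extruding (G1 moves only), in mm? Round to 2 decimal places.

49.00 mm

Sum the Euclidean lengths of each G1 segment: total = 49.00 mm.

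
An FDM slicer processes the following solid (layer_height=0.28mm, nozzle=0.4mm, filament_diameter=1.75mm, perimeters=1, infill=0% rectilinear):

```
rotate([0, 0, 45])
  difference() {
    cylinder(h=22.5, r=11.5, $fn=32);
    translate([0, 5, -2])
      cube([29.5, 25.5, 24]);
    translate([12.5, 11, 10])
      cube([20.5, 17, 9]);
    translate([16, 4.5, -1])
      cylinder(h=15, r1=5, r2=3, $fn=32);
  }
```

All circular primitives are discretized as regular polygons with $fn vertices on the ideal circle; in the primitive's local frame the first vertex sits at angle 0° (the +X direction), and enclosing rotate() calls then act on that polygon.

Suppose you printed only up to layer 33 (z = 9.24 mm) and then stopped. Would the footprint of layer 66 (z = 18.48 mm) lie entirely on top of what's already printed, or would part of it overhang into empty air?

entirely on top

Compare the two slices. At z = 9.24: the r=11.5 cylinder gives a regular 32-gon of circumradius 11.5 (constant along its height) (area = (32/2)·11.500²·sin(360°/32) = 412.81 mm²); the cube at (0, 5) (footprint 29.5×25.5) is included at this height (area 752.25 mm²); the cube at (12.5, 11) is absent (z outside [10, 19]); the cone at (16, 4.5): at t=0.683 of its height the radius interpolates to r₁+(r₂−r₁)t = 3.635, giving a regular 32-gon of that circumradius (area = (32/2)·3.635²·sin(360°/32) = 41.24 mm²); Subtracting the remaining from the first: starting from the r=11.5 cylinder (412.81 mm²), the 29.5×25.5 cube at (0, 5) partially overlaps it — only the 47.75 mm² overlap (of its 752.25 mm²) is removed, clipping the outline; the cone at (16, 4.5) misses the remaining region (no effect) — area = 365.06 mm²; (whole slice rotated 45° about Z — lengths, areas and connectivity unchanged). At z = 18.48: the r=11.5 cylinder gives a regular 32-gon of circumradius 11.5 (constant along its height) (area = (32/2)·11.500²·sin(360°/32) = 412.81 mm²); the 29.5×25.5 cube at (0, 5) contributes its full rectangle (area 752.25 mm²); the cube at (12.5, 11) (footprint 20.5×17) is included at this height (area 348.50 mm²); the cone at (16, 4.5) does not reach this height (z outside [-1, 14]); Subtracting the remaining from the first: starting from the r=11.5 cylinder (412.81 mm²), the 29.5×25.5 cube at (0, 5) partially overlaps it — only the 47.75 mm² overlap (of its 752.25 mm²) is removed, clipping the outline; the 20.5×17 cube at (12.5, 11) misses the remaining region (no effect) — area = 365.06 mm²; (whole slice rotated 45° about Z — lengths, areas and connectivity unchanged). Checking containment: the cross-section at z = 18.48 is a subset of the cross-section at z = 9.24.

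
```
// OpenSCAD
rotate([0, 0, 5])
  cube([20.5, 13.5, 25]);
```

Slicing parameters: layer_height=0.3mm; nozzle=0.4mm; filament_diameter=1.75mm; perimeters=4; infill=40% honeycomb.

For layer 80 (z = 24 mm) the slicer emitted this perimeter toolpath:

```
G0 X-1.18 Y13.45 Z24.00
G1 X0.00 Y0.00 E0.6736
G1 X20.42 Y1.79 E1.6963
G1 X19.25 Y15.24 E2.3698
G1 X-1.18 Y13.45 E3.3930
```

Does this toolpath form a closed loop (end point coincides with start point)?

yes

Start point (G0): (-1.18, 13.45). End point (last G1): the path returns to the start — closed.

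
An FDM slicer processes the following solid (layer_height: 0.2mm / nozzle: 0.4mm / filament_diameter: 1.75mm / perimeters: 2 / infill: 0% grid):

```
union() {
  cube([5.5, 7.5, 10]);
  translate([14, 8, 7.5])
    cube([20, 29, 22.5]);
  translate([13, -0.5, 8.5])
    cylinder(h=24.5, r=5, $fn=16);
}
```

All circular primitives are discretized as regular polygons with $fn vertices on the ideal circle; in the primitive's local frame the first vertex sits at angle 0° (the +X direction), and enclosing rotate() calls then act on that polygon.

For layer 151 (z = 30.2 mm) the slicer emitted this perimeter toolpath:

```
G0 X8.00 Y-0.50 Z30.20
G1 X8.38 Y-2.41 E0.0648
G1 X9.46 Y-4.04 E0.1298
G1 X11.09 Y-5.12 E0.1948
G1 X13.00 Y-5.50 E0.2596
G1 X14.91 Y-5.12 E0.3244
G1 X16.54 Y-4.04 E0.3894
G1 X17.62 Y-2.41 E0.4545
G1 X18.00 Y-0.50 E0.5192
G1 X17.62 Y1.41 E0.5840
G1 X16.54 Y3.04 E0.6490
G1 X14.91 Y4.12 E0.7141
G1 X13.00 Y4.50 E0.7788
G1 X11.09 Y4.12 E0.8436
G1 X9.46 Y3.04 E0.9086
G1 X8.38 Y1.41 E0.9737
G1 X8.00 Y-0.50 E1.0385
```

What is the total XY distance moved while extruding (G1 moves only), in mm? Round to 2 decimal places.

31.22 mm

Sum the Euclidean lengths of each G1 segment: total = 31.22 mm.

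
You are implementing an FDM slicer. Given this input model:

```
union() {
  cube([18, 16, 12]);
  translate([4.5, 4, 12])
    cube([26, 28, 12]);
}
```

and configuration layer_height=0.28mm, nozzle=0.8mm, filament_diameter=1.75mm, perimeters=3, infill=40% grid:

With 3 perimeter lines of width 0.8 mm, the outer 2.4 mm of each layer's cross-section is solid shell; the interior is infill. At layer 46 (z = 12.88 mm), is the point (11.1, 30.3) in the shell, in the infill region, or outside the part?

At z = 12.88 mm: the cube is not intersected at this z (z outside [0, 12]); the 26×28 cube at (4.5, 4) contributes its full rectangle; Merging all regions: only the 26×28 cube at (4.5, 4) is present, so the union is just that shape — 1 connected region. Overall, the cross-section is a single solid region. The nearest boundary edge runs (30.50, 32.00)→(4.50, 32.00); distance from the point to it = 1.70 mm. The point is inside the cross-section, 1.70 mm from the nearest boundary — within the 2.4 mm shell band (3 × 0.8).

shell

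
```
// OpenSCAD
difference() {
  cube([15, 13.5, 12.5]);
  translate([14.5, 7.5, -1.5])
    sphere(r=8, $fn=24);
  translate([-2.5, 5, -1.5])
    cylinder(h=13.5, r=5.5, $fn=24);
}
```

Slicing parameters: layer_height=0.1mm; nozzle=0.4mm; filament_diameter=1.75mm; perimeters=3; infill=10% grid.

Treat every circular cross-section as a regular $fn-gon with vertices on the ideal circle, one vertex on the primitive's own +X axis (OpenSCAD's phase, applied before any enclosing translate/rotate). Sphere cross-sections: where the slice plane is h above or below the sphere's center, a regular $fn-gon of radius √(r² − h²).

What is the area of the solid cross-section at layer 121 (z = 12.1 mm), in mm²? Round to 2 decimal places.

At z = 12.1 mm: the 15×13.5 cube contributes its full rectangle (area 202.50 mm²); the sphere at (14.5, 7.5) is not intersected at this z (|z−center|=13.600 > r=8); the cylinder at (-2.5, 5) is not intersected at this z (z outside [-1.5, 12]); After the difference (first − rest): none of the subtracted shapes is present at this height, so the 15×13.5 cube is unchanged — area = 202.50 mm². Overall, the cross-section is a single solid region. Net area = 202.50 mm².

202.50 mm²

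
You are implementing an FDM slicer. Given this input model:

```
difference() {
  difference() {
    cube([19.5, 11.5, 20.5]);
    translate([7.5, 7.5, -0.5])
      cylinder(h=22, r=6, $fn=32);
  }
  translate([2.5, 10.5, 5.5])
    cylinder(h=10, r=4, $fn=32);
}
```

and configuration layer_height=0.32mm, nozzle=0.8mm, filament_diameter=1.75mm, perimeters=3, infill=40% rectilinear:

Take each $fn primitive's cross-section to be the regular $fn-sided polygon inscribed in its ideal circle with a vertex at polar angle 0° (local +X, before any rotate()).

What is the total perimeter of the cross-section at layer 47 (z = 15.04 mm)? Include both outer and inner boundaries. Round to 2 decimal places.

At z = 15.04 mm: the cube (footprint 19.5×11.5) is included at this height (perimeter 62.00 mm); the r=6 cylinder at (7.5, 7.5) contributes a regular 32-gon of circumradius 6 (perimeter = 2·32·6.000·sin(180°/32) = 37.64 mm); After the difference (first − rest): starting from the 19.5×11.5 cube, the r=6 cylinder at (7.5, 7.5) partially overlaps it — only the 100.17 mm² overlap (of its 112.37 mm²) is removed, clipping the outline — boundary = 80.72 mm; the r=4 cylinder at (2.5, 10.5) contributes a regular 32-gon of circumradius 4 (perimeter = 2·32·4.000·sin(180°/32) = 25.09 mm); Subtracting the remaining from the first: starting from that combined region, the r=4 cylinder at (2.5, 10.5) partially overlaps it — only the 8.87 mm² overlap (of its 49.94 mm²) is removed, clipping the outline — boundary = 70.07 mm. Overall, the cross-section is a single solid region. Total boundary length (outer) = 70.07 mm.

70.07 mm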